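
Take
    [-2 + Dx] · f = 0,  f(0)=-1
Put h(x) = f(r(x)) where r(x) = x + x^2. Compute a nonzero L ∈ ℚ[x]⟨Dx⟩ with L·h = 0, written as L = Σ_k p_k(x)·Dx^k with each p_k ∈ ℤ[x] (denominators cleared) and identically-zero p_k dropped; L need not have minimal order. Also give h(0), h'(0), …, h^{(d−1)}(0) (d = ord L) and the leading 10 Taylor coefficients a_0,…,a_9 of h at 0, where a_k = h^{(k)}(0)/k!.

f: a_k = -1, -2, -2, -4/3, -2/3, -4/15, -4/45, -8/315, -2/315, -4/2835, …
Substitute x→r, Dx→(1/r')Dx; clear ⇒ L₀.
L = (-2 - 4·x) + Dx  (order 1).
h: a_k = -1, -2, -4, -16/3, -20/3, -104/15, -304/45, -1856/315, -1528/315, -2096/567, …
ICs: h(0) = -1.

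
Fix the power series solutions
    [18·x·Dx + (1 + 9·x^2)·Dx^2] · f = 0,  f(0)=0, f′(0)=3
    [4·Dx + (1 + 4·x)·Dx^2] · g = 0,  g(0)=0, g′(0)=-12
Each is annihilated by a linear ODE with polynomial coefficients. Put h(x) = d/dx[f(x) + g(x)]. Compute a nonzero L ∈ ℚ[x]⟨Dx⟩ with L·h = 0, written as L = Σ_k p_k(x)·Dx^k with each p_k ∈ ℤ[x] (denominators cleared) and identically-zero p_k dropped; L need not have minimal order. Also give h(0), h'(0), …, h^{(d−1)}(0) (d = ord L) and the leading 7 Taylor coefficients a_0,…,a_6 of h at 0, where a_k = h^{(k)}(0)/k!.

L = (-36 - 432·x + 972·x^2 + 1296·x^3) + (-25 - 72·x - 189·x^2 + 1944·x^3 + 2592·x^4)·Dx + (-2 + x + 36·x^2 + 81·x^3 + 486·x^4 + 648·x^5)·Dx^2  (order 2).
h: a_k = -9, 48, -219, 768, -2829, 12288, -51339, …
ICs: h(0) = -9, h′(0) = 48.

f: a_k = 0, 3, 0, -9, 0, 243/5, 0, …
g: a_k = 0, -12, 24, -64, 192, -3072/5, 2048, …
f+g: L₀ = lclm(L_f,L_g), ord ≤ 2+2.
Differentiate: ansatz ord ≤ ord L₀ ⇒ L.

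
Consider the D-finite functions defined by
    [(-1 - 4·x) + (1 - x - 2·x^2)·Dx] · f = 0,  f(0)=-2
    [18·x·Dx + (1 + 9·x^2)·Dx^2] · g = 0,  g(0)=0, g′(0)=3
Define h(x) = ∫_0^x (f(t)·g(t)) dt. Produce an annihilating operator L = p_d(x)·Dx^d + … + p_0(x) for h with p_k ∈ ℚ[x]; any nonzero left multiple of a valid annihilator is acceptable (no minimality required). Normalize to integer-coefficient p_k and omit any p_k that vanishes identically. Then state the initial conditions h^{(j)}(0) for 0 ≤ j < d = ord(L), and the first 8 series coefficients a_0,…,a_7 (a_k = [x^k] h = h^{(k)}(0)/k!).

L = (4 + 18·x + 108·x^2)·Dx + (2 - 10·x + 36·x^2 + 108·x^3)·Dx^2 + (-1 + x - 7·x^2 + 9·x^3 + 18·x^4)·Dx^3  (order 3).
h: a_k = 0, 0, -3, -2, 0, -12/5, -91/5, -666/35, …
ICs: h(0) = 0, h′(0) = 0, h′′(0) = -6.

f: a_k = -2, -2, -6, -10, -22, -42, -86, -170, …
g: a_k = 0, 3, 0, -9, 0, 243/5, 0, -2187/7, …
f·g: L₀ = L_f ⊗_s L_g, ord ≤ 1·2.
h=∫₀ˣh₀: take L = L₀·Dx.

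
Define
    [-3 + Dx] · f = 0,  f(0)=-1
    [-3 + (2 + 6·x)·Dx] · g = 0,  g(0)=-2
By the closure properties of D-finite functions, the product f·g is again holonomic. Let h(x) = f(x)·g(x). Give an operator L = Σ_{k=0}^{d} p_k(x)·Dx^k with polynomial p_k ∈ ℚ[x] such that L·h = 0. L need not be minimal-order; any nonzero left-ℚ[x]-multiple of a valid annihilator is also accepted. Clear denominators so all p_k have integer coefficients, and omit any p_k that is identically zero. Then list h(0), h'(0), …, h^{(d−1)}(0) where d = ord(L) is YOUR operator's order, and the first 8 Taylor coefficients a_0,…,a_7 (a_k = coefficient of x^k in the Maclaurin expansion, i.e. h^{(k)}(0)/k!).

f: a_k = -1, -3, -9/2, -9/2, -27/8, -81/40, -81/80, -243/560, …
g: a_k = -2, -3, 9/4, -27/8, 405/64, -1701/128, 15309/512, -72171/1024, …
h₀=f·g: eliminate ⇒ L₀, order ≤ 1·1.
L = (-9 - 18·x) + (2 + 6·x)·Dx  (order 1).
h: a_k = 2, 9, 63/4, 153/8, 891/64, 8667/640, -7209/2560, 818667/35840, …
ICs: h(0) = 2.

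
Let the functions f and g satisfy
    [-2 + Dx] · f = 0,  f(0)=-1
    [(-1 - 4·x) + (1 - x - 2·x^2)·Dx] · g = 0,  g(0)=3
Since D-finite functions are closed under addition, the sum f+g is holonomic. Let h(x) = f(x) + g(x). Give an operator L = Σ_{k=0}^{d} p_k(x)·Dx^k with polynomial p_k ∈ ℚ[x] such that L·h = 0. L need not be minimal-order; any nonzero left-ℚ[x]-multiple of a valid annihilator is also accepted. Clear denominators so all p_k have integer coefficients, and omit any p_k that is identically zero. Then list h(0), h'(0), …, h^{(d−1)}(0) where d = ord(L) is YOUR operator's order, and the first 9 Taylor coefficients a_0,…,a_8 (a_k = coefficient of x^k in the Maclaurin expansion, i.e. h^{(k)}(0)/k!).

f: a_k = -1, -2, -2, -4/3, -2/3, -4/15, -4/45, -8/315, -2/315, …
g: a_k = 3, 3, 9, 15, 33, 63, 129, 255, 513, …
Weyl lclm of L_f,L_g ⇒ L₀ (ord ≤ 2).
L = (8 + 12·x + 72·x^2 + 32·x^3) + (-2 - 20·x - 36·x^2 + 16·x^3 + 16·x^4)·Dx + (-1 + 7·x - 16·x^3 - 8·x^4)·Dx^2  (order 2).
h: a_k = 2, 1, 7, 41/3, 97/3, 941/15, 5801/45, 80317/315, 161593/315, …
ICs: h(0) = 2, h′(0) = 1.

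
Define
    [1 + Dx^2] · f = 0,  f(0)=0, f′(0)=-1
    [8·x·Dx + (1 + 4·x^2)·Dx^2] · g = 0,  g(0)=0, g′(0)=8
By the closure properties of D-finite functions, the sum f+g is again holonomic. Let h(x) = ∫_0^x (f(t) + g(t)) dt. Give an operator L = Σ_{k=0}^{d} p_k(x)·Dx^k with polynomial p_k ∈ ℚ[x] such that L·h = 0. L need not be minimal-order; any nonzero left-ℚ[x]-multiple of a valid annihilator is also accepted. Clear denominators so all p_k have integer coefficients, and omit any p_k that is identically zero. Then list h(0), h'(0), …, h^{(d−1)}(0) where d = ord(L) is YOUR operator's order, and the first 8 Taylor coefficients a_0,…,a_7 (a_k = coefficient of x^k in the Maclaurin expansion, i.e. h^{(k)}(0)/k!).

L = (-376·x + 1600·x^3 + 128·x^5)·Dx^2 + (-7 + 76·x^2 + 432·x^4 + 64·x^6)·Dx^3 + (-376·x + 1600·x^3 + 128·x^5)·Dx^4 + (-7 + 76·x^2 + 432·x^4 + 64·x^6)·Dx^5  (order 5).
h: a_k = 0, 0, 7/2, 0, -21/8, 0, 3071/720, 0, …
ICs: h(0) = 0, h′(0) = 0, h′′(0) = 7, h′′′(0) = 0, h′′′′(0) = -63.

f: a_k = 0, -1, 0, 1/6, 0, -1/120, 0, 1/5040, …
g: a_k = 0, 8, 0, -32/3, 0, 128/5, 0, -512/7, …
Weyl lclm of L_f,L_g ⇒ L₀ (ord ≤ 4).
h=∫h₀ ⇒ L = L₀·Dx.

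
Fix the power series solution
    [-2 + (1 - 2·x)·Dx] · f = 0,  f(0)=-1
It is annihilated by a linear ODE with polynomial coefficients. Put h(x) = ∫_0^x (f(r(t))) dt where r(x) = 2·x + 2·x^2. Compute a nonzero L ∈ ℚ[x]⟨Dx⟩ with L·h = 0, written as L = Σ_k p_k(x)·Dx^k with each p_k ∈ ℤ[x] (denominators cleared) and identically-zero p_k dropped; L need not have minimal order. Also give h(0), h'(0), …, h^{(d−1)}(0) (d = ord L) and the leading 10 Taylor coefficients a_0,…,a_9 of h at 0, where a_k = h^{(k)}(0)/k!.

L = (4 + 8·x)·Dx + (-1 + 4·x + 4·x^2)·Dx^2  (order 2).
h: a_k = 0, -1, -2, -20/3, -24, -464/5, -1120/3, -10816/7, -6528, -252160/9, …
ICs: h(0) = 0, h′(0) = -1.

f: a_k = -1, -2, -4, -8, -16, -32, -64, -128, -256, -512, …
h₀=f(r): pull back L_f along r ⇒ L₀.
Integrate: L := L₀·Dx.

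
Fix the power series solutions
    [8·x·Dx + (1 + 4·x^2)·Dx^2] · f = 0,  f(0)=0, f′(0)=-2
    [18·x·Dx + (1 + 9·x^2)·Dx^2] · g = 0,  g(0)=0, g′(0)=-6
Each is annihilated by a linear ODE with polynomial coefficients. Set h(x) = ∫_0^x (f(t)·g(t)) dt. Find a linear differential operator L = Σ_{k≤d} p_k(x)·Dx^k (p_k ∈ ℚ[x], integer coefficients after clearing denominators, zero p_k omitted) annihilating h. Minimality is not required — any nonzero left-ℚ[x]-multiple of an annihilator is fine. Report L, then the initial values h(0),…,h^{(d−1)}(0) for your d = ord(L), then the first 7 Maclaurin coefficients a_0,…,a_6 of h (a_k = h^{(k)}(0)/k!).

f: a_k = 0, -2, 0, 8/3, 0, -32/5, 0, …
g: a_k = 0, -6, 0, 18, 0, -486/5, 0, …
f·g: L₀ = L_f ⊗_s L_g, ord ≤ 2·2.
h=∫h₀ ⇒ L = L₀·Dx.
L = (-864·x - 18720·x^3 - 82944·x^5 + 134784·x^7 + 1119744·x^9)·Dx^2 + (-52 - 3036·x^2 - 33696·x^4 - 72576·x^6 + 471744·x^8 + 1679616·x^10)·Dx^3 + (-104·x - 2072·x^3 - 11232·x^5 + 13968·x^7 + 269568·x^9 + 559872·x^11)·Dx^4 + (-1 - 26·x^2 - 205·x^4 + 7380·x^8 + 33696·x^10 + 46656·x^12)·Dx^5  (order 5).
h: a_k = 0, 0, 0, 4, 0, -52/5, 0, …
ICs: h(0) = 0, h′(0) = 0, h′′(0) = 0, h′′′(0) = 24, h′′′′(0) = 0.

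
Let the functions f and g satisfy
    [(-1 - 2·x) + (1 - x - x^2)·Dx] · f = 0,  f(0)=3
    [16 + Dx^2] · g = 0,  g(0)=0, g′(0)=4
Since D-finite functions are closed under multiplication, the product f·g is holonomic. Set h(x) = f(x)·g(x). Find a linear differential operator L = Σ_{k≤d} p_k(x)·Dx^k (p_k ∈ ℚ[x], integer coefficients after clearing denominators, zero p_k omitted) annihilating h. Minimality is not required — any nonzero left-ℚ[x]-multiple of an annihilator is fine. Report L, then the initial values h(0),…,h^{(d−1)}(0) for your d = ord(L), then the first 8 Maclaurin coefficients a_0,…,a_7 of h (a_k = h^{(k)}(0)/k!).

f: a_k = 3, 3, 6, 9, 15, 24, 39, 63, …
g: a_k = 0, 4, 0, -32/3, 0, 128/15, 0, -1024/315, …
Product ⇒ symmetric product L₀, ord ≤ 2.
L = (-14 + 16·x + 16·x^2) + (2 + 4·x)·Dx + (-1 + x + x^2)·Dx^2  (order 2).
h: a_k = 0, 12, 12, -8, 4, 108/5, 128/5, 3932/105, …
ICs: h(0) = 0, h′(0) = 12.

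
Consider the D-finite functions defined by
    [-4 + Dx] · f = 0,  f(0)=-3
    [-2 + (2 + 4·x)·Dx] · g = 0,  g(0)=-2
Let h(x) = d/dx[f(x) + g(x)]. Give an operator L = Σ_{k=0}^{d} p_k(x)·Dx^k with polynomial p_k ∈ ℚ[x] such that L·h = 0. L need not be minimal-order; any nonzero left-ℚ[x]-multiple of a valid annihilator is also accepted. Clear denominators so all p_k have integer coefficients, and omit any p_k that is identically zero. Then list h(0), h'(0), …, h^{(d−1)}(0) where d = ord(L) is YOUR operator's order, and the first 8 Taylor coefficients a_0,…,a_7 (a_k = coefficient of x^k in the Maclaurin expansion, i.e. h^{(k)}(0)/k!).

f: a_k = -3, -12, -24, -32, -32, -128/5, -256/15, -1024/105, …
g: a_k = -2, -2, 1, -1, 5/4, -7/4, 21/8, -33/8, …
f+g: L₀ = lclm(L_f,L_g), ord ≤ 1+1.
h=h₀': d/dx-closure on L₀ ⇒ L.
L = (-28 - 32·x) + (-13 - 64·x - 64·x^2)·Dx + (5 + 18·x + 16·x^2)·Dx^2  (order 2).
h: a_k = -14, -46, -99, -123, -547/4, -1733/20, -11657/120, 12277/840, …
ICs: h(0) = -14, h′(0) = -46.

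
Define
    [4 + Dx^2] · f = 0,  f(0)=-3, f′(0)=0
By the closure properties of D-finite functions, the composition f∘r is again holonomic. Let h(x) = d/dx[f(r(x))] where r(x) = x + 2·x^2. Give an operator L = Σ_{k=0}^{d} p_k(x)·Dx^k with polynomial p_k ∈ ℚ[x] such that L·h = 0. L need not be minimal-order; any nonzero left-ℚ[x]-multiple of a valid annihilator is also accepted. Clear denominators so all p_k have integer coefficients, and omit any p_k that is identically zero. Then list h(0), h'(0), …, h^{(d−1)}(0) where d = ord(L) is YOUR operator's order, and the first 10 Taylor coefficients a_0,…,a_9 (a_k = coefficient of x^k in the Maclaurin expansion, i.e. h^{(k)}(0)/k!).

f: a_k = -3, 0, 6, 0, -2, 0, 4/15, 0, -2/105, 0, …
h₀=f(r): pull back L_f along r ⇒ L₀.
Derive L from L₀ (diff closure).
L = (52 + 64·x + 384·x^2 + 1024·x^3 + 1024·x^4) + (-12 - 48·x)·Dx + (1 + 8·x + 16·x^2)·Dx^2  (order 2).
h: a_k = 0, 12, 72, 88, -80, -1432/5, -2128/5, -13456/105, 13344/35, 584648/945, …
ICs: h(0) = 0, h′(0) = 12.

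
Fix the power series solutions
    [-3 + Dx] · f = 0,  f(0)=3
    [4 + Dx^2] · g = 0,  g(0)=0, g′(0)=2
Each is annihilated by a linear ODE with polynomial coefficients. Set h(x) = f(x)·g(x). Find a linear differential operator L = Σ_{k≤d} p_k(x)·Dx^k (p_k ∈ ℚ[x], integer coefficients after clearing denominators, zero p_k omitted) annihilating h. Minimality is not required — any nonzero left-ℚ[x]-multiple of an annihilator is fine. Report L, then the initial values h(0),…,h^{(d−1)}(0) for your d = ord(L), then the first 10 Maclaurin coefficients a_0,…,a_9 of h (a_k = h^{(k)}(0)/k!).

f: a_k = 3, 9, 27/2, 27/2, 81/8, 243/40, 243/80, 729/560, 2187/4480, 729/4480, …
g: a_k = 0, 2, 0, -4/3, 0, 4/15, 0, -8/315, 0, 4/2835, …
L₀ := L_f ⊗_s L_g (sym. prod.), ord ≤ 2.
L = 13 - 6·Dx + Dx^2  (order 2).
h: a_k = 0, 6, 18, 23, 15, 61/20, -69/20, -3277/840, -17/8, -43079/60480, …
ICs: h(0) = 0, h′(0) = 6.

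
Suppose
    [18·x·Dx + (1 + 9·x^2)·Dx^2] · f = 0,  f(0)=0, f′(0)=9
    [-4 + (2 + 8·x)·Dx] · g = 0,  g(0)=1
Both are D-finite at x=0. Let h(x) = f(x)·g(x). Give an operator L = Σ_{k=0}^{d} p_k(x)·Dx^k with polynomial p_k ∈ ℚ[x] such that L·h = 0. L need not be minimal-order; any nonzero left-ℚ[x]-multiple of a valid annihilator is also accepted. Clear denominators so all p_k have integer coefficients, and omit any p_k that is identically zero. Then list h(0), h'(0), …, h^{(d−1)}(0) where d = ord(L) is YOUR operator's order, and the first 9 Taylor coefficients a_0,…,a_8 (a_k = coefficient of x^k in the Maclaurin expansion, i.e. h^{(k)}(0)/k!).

f: a_k = 0, 9, 0, -27, 0, 729/5, 0, -6561/7, 0, …
g: a_k = 1, 2, -2, 4, -10, 28, -84, 264, -858, …
Product ⇒ symmetric product L₀, ord ≤ 2.
L = (12 - 36·x - 36·x^2) + (-4 + 2·x + 108·x^2 + 144·x^3)·Dx + (1 + 8·x + 25·x^2 + 72·x^3 + 144·x^4)·Dx^2  (order 2).
h: a_k = 0, 9, 18, -45, -18, 549/5, 2178/5, -60021/35, 11502/35, …
ICs: h(0) = 0, h′(0) = 9.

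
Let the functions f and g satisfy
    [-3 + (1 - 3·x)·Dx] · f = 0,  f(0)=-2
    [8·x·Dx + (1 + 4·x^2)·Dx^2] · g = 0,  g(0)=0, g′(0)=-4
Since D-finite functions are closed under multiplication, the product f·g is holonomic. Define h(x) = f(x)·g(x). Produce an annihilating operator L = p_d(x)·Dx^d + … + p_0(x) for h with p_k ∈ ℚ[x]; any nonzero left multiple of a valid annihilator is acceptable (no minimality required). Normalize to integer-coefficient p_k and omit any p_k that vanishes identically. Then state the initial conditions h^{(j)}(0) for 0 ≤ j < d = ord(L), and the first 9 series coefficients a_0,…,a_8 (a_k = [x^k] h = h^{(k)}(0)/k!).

f: a_k = -2, -6, -18, -54, -162, -486, -1458, -4374, -13122, …
g: a_k = 0, -4, 0, 16/3, 0, -64/5, 0, 256/7, 0, …
L₀ := L_f ⊗_s L_g (sym. prod.), ord ≤ 2.
L = 24·x + (6 - 8·x + 48·x^2)·Dx + (-1 + 3·x - 4·x^2 + 12·x^3)·Dx^2  (order 2).
h: a_k = 0, 8, 24, 184/3, 184, 2888/5, 8664/5, 179384/35, 538152/35, …
ICs: h(0) = 0, h′(0) = 8.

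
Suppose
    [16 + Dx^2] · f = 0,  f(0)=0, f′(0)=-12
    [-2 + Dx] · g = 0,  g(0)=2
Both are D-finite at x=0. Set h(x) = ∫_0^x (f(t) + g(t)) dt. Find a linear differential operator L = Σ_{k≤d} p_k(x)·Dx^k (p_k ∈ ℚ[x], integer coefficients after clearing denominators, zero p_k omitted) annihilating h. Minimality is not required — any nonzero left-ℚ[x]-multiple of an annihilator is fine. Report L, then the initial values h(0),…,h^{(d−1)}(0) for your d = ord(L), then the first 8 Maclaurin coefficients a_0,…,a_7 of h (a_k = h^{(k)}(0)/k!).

L = -32·Dx + 16·Dx^2 - 2·Dx^3 + Dx^4  (order 4).
h: a_k = 0, 2, -4, 4/3, 26/3, 4/15, -188/45, 8/315, …
ICs: h(0) = 0, h′(0) = 2, h′′(0) = -8, h′′′(0) = 8.

f: a_k = 0, -12, 0, 32, 0, -128/5, 0, 1024/105, …
g: a_k = 2, 4, 4, 8/3, 4/3, 8/15, 8/45, 16/315, …
Weyl lclm of L_f,L_g ⇒ L₀ (ord ≤ 3).
h=∫h₀ ⇒ L = L₀·Dx.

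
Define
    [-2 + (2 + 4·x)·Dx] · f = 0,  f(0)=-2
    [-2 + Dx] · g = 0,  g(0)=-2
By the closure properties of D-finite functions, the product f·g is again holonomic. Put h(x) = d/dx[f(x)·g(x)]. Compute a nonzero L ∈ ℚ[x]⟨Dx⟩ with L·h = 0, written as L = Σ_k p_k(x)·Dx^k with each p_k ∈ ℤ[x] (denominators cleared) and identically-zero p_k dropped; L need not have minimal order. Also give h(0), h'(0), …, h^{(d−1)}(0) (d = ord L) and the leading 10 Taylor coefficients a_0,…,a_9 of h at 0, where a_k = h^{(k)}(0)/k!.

f: a_k = -2, -2, 1, -1, 5/4, -7/4, 21/8, -33/8, 429/64, -715/64, …
g: a_k = -2, -4, -4, -8/3, -4/3, -8/15, -8/45, -16/315, -4/315, -8/2835, …
f·g: L₀ = L_f ⊗_s L_g, ord ≤ 1·1.
Derive L from L₀ (diff closure).
L = (7 + 24·x + 16·x^2) + (-3 - 10·x - 8·x^2)·Dx  (order 1).
h: a_k = 12, 28, 34, 22, 107/6, -89/30, 1123/60, -39551/1260, 88853/1440, -3584467/30240, …
ICs: h(0) = 12.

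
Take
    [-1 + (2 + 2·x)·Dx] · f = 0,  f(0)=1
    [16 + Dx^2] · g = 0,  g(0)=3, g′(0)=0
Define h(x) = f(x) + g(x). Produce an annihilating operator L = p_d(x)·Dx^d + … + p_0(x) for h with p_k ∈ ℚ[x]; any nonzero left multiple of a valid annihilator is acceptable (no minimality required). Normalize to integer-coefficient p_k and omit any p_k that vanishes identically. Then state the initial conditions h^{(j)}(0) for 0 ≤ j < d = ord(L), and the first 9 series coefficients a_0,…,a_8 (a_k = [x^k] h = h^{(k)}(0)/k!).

L = (-1072 - 2048·x - 1024·x^2) + (2016 + 6112·x + 6144·x^2 + 2048·x^3)·Dx + (-67 - 128·x - 64·x^2)·Dx^2 + (126 + 382·x + 384·x^2 + 128·x^3)·Dx^3  (order 3).
h: a_k = 4, 1/2, -193/8, 1/16, 4091/128, 7/256, -262459/15360, 33/2048, 16732171/3440640, …
ICs: h(0) = 4, h′(0) = 1/2, h′′(0) = -193/4.

f: a_k = 1, 1/2, -1/8, 1/16, -5/128, 7/256, -21/1024, 33/2048, -429/32768, …
g: a_k = 3, 0, -24, 0, 32, 0, -256/15, 0, 512/105, …
L₀ := lclm(L_f,L_g); ord L₀ ≤ 1+2.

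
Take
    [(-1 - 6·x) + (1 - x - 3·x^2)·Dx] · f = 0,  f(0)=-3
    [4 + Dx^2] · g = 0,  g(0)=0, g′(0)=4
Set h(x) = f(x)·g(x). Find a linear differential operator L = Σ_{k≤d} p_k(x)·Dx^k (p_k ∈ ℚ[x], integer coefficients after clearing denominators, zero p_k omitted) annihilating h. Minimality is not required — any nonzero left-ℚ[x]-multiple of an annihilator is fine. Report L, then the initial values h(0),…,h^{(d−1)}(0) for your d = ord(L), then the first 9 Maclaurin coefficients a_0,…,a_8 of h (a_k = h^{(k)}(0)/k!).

f: a_k = -3, -3, -12, -21, -57, -120, -291, -651, -1524, …
g: a_k = 0, 4, 0, -8/3, 0, 8/15, 0, -16/315, 0, …
h₀=f·g: eliminate ⇒ L₀, order ≤ 1·2.
L = (2 + 4·x + 12·x^2) + (2 + 12·x)·Dx + (-1 + x + 3·x^2)·Dx^2  (order 2).
h: a_k = 0, -12, -12, -40, -76, -988/5, -2128/5, -106916/105, -48196/21, …
ICs: h(0) = 0, h′(0) = -12.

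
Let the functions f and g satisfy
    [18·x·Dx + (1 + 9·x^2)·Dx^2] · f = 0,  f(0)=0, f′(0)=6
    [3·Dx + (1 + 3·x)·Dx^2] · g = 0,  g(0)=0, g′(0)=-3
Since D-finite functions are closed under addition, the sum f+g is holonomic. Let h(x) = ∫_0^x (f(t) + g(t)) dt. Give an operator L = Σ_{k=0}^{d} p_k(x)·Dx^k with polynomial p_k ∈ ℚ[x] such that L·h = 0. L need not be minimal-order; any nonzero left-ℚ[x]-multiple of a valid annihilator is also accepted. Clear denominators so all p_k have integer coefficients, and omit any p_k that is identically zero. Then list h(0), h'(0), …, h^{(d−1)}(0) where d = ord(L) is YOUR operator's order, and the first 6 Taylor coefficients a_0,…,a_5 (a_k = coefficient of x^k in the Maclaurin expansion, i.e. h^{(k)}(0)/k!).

f: a_k = 0, 6, 0, -18, 0, 486/5, …
g: a_k = 0, -3, 9/2, -9, 81/4, -243/5, …
Sum ⇒ L₀ = lclm(L_f,L_g) in ℚ(x)⟨Dx⟩.
h=∫h₀ ⇒ L = L₀·Dx.
L = (-18 - 162·x + 486·x^2 + 486·x^3)·Dx^2 + (-12 - 36·x + 972·x^3 + 972·x^4)·Dx^3 + (-1 + 3·x + 18·x^2 + 54·x^3 + 243·x^4 + 243·x^5)·Dx^4  (order 4).
h: a_k = 0, 0, 3/2, 3/2, -27/4, 81/20, …
ICs: h(0) = 0, h′(0) = 0, h′′(0) = 3, h′′′(0) = 9.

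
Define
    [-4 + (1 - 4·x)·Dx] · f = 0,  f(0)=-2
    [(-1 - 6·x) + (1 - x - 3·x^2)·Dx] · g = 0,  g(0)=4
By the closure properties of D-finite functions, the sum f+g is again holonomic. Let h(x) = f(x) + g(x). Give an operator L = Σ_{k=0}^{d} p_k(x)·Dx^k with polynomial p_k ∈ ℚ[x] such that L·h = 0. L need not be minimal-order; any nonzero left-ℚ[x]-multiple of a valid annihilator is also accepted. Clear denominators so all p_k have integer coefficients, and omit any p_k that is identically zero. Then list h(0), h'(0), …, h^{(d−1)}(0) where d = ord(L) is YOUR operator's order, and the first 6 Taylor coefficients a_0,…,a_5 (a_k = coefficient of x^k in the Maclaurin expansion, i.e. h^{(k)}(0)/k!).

L = (-72·x + 72·x^2 - 96·x^3) + (8 - 6·x - 66·x^2 + 112·x^3 - 192·x^4)·Dx + (-1 + 7·x - 15·x^2 + 10·x^3 + 20·x^4 - 48·x^5)·Dx^2  (order 2).
h: a_k = 2, -4, -16, -100, -436, -1888, …
ICs: h(0) = 2, h′(0) = -4.

f: a_k = -2, -8, -32, -128, -512, -2048, …
g: a_k = 4, 4, 16, 28, 76, 160, …
h₀=f+g: left-lcm gives L₀, ord ≤ 2.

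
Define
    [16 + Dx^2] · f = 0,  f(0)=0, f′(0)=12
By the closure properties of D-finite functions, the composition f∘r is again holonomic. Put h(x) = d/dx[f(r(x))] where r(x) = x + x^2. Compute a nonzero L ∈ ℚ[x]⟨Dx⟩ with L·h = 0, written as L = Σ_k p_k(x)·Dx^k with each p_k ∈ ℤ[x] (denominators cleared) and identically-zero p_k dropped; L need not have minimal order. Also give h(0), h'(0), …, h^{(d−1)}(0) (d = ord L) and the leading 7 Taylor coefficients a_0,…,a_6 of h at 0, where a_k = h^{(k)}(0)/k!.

L = (28 + 128·x + 384·x^2 + 512·x^3 + 256·x^4) + (-6 - 12·x)·Dx + (1 + 4·x + 4·x^2)·Dx^2  (order 2).
h: a_k = 12, 24, -96, -384, -352, 576, 25856/15, …
ICs: h(0) = 12, h′(0) = 24.

f: a_k = 0, 12, 0, -32, 0, 128/5, 0, …
h₀=f(r): pull back L_f along r ⇒ L₀.
h=h₀': d/dx-closure on L₀ ⇒ L.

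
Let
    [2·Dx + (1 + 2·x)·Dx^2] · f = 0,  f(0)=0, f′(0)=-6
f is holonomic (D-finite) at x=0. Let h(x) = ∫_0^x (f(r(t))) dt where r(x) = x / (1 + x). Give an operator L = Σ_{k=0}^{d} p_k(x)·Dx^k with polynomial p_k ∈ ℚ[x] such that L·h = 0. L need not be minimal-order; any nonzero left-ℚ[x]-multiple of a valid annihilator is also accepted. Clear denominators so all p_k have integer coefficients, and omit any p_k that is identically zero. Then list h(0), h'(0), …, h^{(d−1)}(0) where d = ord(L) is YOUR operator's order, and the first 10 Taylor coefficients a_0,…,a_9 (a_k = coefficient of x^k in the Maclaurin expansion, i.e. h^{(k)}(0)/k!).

f: a_k = 0, -6, 6, -8, 12, -96/5, 32, -384/7, 96, -512/3, …
h₀=f(r): pull back L_f along r ⇒ L₀.
∫: right-multiply L₀ by Dx.
L = (4 + 6·x)·Dx^2 + (1 + 4·x + 3·x^2)·Dx^3  (order 3).
h: a_k = 0, 0, -3, 4, -13/2, 12, -121/5, 52, -3279/28, 820/3, …
ICs: h(0) = 0, h′(0) = 0, h′′(0) = -6.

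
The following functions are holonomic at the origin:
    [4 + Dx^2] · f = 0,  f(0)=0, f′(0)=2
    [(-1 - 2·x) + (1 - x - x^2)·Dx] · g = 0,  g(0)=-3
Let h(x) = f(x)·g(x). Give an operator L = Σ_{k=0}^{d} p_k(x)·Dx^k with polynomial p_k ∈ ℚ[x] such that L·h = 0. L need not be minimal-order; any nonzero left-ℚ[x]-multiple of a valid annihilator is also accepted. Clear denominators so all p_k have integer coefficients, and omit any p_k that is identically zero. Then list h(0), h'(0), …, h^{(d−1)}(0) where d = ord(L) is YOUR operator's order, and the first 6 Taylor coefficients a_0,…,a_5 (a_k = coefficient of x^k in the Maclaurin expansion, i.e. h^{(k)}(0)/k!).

L = (-2 + 4·x + 4·x^2) + (2 + 4·x)·Dx + (-1 + x + x^2)·Dx^2  (order 2).
h: a_k = 0, -6, -6, -8, -14, -114/5, …
ICs: h(0) = 0, h′(0) = -6.

f: a_k = 0, 2, 0, -4/3, 0, 4/15, …
g: a_k = -3, -3, -6, -9, -15, -24, …
Product ⇒ symmetric product L₀, ord ≤ 2.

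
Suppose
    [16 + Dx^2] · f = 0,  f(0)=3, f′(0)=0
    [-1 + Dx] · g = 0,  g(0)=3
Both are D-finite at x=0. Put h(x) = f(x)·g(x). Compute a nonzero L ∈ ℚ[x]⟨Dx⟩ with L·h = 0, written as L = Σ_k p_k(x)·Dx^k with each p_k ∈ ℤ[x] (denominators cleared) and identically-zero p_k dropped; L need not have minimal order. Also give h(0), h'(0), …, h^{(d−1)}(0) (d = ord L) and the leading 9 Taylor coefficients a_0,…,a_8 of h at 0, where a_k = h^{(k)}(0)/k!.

f: a_k = 3, 0, -24, 0, 32, 0, -256/15, 0, 512/105, …
g: a_k = 3, 3, 3/2, 1/2, 1/8, 1/40, 1/240, 1/1680, 1/13440, …
f·g: L₀ = L_f ⊗_s L_g, ord ≤ 2·1.
L = 17 - 2·Dx + Dx^2  (order 2).
h: a_k = 9, 9, -135/2, -141/2, 483/8, 3363/40, -99/16, -20047/560, -31679/4480, …
ICs: h(0) = 9, h′(0) = 9.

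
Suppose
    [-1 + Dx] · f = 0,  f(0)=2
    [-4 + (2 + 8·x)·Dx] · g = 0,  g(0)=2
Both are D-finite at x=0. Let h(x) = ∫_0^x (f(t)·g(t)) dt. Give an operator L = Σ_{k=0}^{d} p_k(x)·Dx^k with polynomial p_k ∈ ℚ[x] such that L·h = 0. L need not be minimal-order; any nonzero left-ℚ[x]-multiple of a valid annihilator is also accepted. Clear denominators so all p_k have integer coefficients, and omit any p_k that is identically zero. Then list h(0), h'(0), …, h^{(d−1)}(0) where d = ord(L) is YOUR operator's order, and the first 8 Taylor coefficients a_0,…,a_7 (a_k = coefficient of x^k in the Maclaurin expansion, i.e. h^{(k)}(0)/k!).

L = (-3 - 4·x)·Dx + (1 + 4·x)·Dx^2  (order 2).
h: a_k = 0, 4, 6, 2/3, 19/6, -53/10, 2371/180, -43487/1260, …
ICs: h(0) = 0, h′(0) = 4.

f: a_k = 2, 2, 1, 1/3, 1/12, 1/60, 1/360, 1/2520, …
g: a_k = 2, 4, -4, 8, -20, 56, -168, 528, …
f·g: L₀ = L_f ⊗_s L_g, ord ≤ 1·1.
h=∫₀ˣh₀: take L = L₀·Dx.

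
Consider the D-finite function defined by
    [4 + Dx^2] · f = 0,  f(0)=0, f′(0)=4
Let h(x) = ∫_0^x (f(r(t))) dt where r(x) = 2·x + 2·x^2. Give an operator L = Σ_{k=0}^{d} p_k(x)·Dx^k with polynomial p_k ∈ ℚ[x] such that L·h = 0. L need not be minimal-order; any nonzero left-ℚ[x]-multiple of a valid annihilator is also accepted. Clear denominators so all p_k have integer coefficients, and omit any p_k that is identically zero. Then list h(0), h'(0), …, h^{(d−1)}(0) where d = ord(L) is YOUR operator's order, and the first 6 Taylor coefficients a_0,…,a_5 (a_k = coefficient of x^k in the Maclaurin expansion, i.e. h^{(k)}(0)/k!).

L = (16 + 96·x + 192·x^2 + 128·x^3)·Dx - 2·Dx^2 + (1 + 2·x)·Dx^3  (order 3).
h: a_k = 0, 0, 4, 8/3, -16/3, -64/5, …
ICs: h(0) = 0, h′(0) = 0, h′′(0) = 8.

f: a_k = 0, 4, 0, -8/3, 0, 8/15, …
Change of var in L_f (x↦r) gives L₀.
h=∫₀ˣh₀: take L = L₀·Dx.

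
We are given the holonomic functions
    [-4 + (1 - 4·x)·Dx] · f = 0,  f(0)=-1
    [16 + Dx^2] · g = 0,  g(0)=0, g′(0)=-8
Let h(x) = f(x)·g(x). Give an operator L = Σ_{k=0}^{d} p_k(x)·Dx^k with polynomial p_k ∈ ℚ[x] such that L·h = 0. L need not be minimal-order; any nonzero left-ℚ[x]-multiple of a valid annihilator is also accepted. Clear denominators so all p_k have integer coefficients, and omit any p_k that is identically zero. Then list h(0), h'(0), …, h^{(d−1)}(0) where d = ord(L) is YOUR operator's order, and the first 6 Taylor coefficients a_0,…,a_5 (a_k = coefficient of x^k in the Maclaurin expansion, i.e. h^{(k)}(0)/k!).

f: a_k = -1, -4, -16, -64, -256, -1024, …
g: a_k = 0, -8, 0, 64/3, 0, -256/15, …
Product ⇒ symmetric product L₀, ord ≤ 2.
L = (-16 + 64·x) + 8·Dx + (-1 + 4·x)·Dx^2  (order 2).
h: a_k = 0, 8, 32, 320/3, 1280/3, 25856/15, …
ICs: h(0) = 0, h′(0) = 8.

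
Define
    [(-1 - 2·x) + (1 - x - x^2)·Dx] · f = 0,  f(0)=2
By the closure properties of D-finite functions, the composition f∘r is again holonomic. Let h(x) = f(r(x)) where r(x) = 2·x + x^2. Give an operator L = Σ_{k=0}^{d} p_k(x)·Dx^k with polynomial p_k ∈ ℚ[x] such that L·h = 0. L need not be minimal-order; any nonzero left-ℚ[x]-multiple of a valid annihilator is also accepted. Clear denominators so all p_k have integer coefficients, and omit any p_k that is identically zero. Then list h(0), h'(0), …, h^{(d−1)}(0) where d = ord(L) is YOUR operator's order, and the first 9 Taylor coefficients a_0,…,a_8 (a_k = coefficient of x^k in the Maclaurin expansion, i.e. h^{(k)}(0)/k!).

L = (2 + 10·x + 12·x^2 + 4·x^3) + (-1 + 2·x + 5·x^2 + 4·x^3 + x^4)·Dx  (order 1).
h: a_k = 2, 4, 18, 64, 236, 868, 3190, 11728, 43114, …
ICs: h(0) = 2.

f: a_k = 2, 2, 4, 6, 10, 16, 26, 42, 68, …
L₀ from L_f via x↦r, Dx↦r'^{-1}Dx.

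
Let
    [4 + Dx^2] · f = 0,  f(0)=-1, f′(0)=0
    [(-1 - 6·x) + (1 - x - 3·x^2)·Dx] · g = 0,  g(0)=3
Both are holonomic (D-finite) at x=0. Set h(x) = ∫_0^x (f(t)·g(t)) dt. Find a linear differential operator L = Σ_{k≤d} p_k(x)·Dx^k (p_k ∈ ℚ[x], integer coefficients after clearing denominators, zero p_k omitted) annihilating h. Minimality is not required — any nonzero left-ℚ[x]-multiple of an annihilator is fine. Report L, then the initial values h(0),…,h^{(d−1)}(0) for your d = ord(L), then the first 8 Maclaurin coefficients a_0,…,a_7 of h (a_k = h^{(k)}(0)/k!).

L = (2 + 4·x + 12·x^2)·Dx + (2 + 12·x)·Dx^2 + (-1 + x + 3·x^2)·Dx^3  (order 3).
h: a_k = 0, -3, -3/2, -2, -15/4, -7, -40/3, -2771/105, …
ICs: h(0) = 0, h′(0) = -3, h′′(0) = -3.

f: a_k = -1, 0, 2, 0, -2/3, 0, 4/45, 0, …
g: a_k = 3, 3, 12, 21, 57, 120, 291, 651, …
f·g: L₀ = L_f ⊗_s L_g, ord ≤ 2·1.
Integrate: L := L₀·Dx.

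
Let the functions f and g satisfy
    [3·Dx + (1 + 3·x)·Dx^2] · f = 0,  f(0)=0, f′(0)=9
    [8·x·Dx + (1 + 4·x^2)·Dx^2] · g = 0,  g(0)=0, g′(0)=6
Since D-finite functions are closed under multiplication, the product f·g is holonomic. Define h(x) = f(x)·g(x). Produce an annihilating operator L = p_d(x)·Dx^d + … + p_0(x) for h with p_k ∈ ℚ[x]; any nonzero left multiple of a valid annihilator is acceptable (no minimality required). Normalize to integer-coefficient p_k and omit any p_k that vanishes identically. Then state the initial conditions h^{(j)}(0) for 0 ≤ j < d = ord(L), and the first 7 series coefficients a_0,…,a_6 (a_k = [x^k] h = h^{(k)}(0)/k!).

L = (1632 + 8496·x + 23040·x^2 + 110016·x^3 + 207360·x^4 + 269568·x^5 + 82944·x^7)·Dx + (418 + 6672·x + 44112·x^2 + 151488·x^3 + 393984·x^4 + 642816·x^5 + 725760·x^6 + 82944·x^7 + 290304·x^8)·Dx^2 + (204 + 1844·x + 12096·x^2 + 47408·x^3 + 122880·x^4 + 240192·x^5 + 331776·x^6 + 361728·x^7 + 82944·x^8 + 165888·x^9)·Dx^3 + (25 + 246·x + 1217·x^2 + 4128·x^3 + 10624·x^4 + 22080·x^5 + 34272·x^6 + 41472·x^7 + 43776·x^8 + 13824·x^9 + 20736·x^10)·Dx^4  (order 4).
h: a_k = 0, 0, 54, -81, 90, -513/2, 4158/5, …
ICs: h(0) = 0, h′(0) = 0, h′′(0) = 108, h′′′(0) = -486.

f: a_k = 0, 9, -27/2, 27, -243/4, 729/5, -729/2, …
g: a_k = 0, 6, 0, -8, 0, 96/5, 0, …
Product ⇒ symmetric product L₀, ord ≤ 4.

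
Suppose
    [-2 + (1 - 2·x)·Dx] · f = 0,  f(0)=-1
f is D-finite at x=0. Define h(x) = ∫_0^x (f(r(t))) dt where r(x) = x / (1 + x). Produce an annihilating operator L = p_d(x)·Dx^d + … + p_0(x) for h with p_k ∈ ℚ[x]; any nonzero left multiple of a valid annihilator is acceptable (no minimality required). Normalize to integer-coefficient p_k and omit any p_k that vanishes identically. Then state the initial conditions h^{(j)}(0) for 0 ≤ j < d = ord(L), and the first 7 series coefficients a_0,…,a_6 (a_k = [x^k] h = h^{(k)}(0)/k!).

f: a_k = -1, -2, -4, -8, -16, -32, -64, …
Substitute x→r, Dx→(1/r')Dx; clear ⇒ L₀.
Integrate: L := L₀·Dx.
L = 2·Dx + (-1 + x^2)·Dx^2  (order 2).
h: a_k = 0, -1, -1, -2/3, -1/2, -2/5, -1/3, …
ICs: h(0) = 0, h′(0) = -1.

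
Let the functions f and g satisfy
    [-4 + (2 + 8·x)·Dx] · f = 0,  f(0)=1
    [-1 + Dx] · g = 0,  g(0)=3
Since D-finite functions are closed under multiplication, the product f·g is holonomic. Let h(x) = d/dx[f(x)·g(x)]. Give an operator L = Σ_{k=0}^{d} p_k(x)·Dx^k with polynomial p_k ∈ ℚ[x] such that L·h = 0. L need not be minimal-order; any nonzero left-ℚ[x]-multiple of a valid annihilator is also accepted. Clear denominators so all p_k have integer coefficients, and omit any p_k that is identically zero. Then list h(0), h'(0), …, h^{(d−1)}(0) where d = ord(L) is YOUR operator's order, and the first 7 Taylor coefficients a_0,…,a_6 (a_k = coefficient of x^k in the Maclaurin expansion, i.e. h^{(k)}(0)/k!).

L = (1 + 24·x + 16·x^2) + (-3 - 16·x - 16·x^2)·Dx  (order 1).
h: a_k = 9, 3, 57/2, -159/2, 2371/8, -43487/40, 323377/80, …
ICs: h(0) = 9.

f: a_k = 1, 2, -2, 4, -10, 28, -84, …
g: a_k = 3, 3, 3/2, 1/2, 1/8, 1/40, 1/240, …
Sym-product of L_f,L_g gives L₀ (≤ ord 1).
h₀' ⇒ L via d/dx closure of L₀.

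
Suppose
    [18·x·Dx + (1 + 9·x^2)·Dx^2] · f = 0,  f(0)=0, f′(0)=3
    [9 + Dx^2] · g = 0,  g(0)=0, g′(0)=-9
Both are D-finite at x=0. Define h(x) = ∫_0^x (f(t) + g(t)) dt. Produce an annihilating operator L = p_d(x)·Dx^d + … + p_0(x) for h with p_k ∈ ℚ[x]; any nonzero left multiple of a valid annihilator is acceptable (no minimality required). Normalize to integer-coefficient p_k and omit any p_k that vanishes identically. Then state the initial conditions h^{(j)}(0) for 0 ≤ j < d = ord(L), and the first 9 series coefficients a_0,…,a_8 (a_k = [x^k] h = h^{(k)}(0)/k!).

f: a_k = 0, 3, 0, -9, 0, 243/5, 0, -2187/7, 0, …
g: a_k = 0, -9, 0, 27/2, 0, -243/40, 0, 729/560, 0, …
h₀=f+g: left-lcm gives L₀, ord ≤ 4.
h=∫₀ˣh₀: take L = L₀·Dx.
L = (-1782·x + 20412·x^3 + 13122·x^5)·Dx^2 + (-9 + 567·x^2 + 6561·x^4 + 6561·x^6)·Dx^3 + (-198·x + 2268·x^3 + 1458·x^5)·Dx^4 + (-1 + 63·x^2 + 729·x^4 + 729·x^6)·Dx^5  (order 5).
h: a_k = 0, 0, -3, 0, 9/8, 0, 567/80, 0, -174231/4480, …
ICs: h(0) = 0, h′(0) = 0, h′′(0) = -6, h′′′(0) = 0, h′′′′(0) = 27.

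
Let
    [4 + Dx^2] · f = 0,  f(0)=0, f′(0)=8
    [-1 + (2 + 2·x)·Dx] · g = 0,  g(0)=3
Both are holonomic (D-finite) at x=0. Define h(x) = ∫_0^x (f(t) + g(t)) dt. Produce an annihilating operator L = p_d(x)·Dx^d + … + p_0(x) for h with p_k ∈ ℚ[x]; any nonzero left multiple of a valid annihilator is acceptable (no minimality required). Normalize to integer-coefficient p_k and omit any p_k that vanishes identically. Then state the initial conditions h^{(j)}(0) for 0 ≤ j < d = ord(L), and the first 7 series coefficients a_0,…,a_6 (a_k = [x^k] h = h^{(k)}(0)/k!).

L = (-76 - 128·x - 64·x^2)·Dx + (120 + 376·x + 384·x^2 + 128·x^3)·Dx^2 + (-19 - 32·x - 16·x^2)·Dx^3 + (30 + 94·x + 96·x^2 + 32·x^3)·Dx^4  (order 4).
h: a_k = 0, 3, 19/4, -1/8, -247/192, -3/128, 4411/23040, …
ICs: h(0) = 0, h′(0) = 3, h′′(0) = 19/2, h′′′(0) = -3/4.

f: a_k = 0, 8, 0, -16/3, 0, 16/15, 0, …
g: a_k = 3, 3/2, -3/8, 3/16, -15/128, 21/256, -63/1024, …
h₀=f+g: left-lcm gives L₀, ord ≤ 3.
∫: right-multiply L₀ by Dx.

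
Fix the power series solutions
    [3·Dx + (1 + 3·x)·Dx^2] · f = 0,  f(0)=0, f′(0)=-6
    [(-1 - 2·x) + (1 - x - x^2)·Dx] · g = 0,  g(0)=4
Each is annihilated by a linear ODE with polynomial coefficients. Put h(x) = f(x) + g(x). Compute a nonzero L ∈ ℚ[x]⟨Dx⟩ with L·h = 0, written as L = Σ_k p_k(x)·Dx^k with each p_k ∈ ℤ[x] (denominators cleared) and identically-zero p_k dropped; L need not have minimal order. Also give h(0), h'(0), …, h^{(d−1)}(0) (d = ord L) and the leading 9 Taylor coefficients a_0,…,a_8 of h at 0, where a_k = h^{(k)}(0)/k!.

f: a_k = 0, -6, 9, -18, 81/2, -486/5, 243, -4374/7, 6561/4, …
g: a_k = 4, 4, 8, 12, 20, 32, 52, 84, 136, …
Sum ⇒ L₀ = lclm(L_f,L_g) in ℚ(x)⟨Dx⟩.
L = (-126 - 342·x - 468·x^2 - 180·x^3 - 108·x^4)·Dx + (-156·x - 576·x^2 - 672·x^3 - 378·x^4 - 180·x^5)·Dx^2 + (7 + 35·x + 29·x^2 - 63·x^3 - 99·x^4 - 93·x^5 - 36·x^6)·Dx^3  (order 3).
h: a_k = 4, -2, 17, -6, 121/2, -326/5, 295, -3786/7, 7105/4, …
ICs: h(0) = 4, h′(0) = -2, h′′(0) = 34.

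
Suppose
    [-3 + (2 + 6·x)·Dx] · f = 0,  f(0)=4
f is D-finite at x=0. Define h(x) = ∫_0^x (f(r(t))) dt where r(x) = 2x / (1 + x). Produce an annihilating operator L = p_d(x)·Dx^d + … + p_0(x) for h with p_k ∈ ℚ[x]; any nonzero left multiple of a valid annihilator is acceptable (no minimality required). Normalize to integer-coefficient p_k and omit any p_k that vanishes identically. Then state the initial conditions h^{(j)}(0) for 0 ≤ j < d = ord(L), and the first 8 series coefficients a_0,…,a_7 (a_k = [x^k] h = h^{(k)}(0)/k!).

L = -3·Dx + (1 + 8·x + 7·x^2)·Dx^2  (order 2).
h: a_k = 0, 4, 6, -10, 51/2, -861/10, 1379/4, -6141/4, …
ICs: h(0) = 0, h′(0) = 4.

f: a_k = 4, 6, -9/2, 27/4, -405/32, 1701/64, -15309/256, 72171/512, …
h₀=f(r): pull back L_f along r ⇒ L₀.
∫: right-multiply L₀ by Dx.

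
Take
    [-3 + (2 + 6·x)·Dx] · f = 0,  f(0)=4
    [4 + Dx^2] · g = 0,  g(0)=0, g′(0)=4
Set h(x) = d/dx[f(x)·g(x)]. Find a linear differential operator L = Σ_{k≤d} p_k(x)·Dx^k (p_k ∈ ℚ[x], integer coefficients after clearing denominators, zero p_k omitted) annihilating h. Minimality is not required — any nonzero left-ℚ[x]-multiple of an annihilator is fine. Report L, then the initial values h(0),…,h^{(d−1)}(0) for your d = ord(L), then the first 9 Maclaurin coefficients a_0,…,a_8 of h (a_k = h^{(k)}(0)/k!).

L = (1453 + 11712·x + 26784·x^2 + 27648·x^3 + 20736·x^4) + (132 - 756·x - 5184·x^2 - 5184·x^3)·Dx + (172 + 1416·x + 4428·x^2 + 6912·x^3 + 5184·x^4)·Dx^2  (order 2).
h: a_k = 16, 48, -86, 44, -4379/24, 21963/40, -838883/576, 6669683/1680, -1418299339/129024, …
ICs: h(0) = 16, h′(0) = 48.

f: a_k = 4, 6, -9/2, 27/4, -405/32, 1701/64, -15309/256, 72171/512, -2814669/8192, …
g: a_k = 0, 4, 0, -8/3, 0, 8/15, 0, -16/315, 0, …
Product ⇒ symmetric product L₀, ord ≤ 2.
Differentiate: ansatz ord ≤ ord L₀ ⇒ L.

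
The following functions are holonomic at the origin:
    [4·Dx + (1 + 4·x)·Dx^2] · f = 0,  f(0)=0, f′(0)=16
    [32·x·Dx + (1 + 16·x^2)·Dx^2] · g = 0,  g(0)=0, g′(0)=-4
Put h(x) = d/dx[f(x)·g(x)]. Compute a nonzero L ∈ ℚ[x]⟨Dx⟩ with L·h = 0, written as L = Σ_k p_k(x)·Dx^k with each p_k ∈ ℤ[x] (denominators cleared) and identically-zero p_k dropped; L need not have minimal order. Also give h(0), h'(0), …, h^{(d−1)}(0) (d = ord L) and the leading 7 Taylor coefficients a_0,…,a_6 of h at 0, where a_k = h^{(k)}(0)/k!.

f: a_k = 0, 16, -32, 256/3, -256, 4096/5, -8192/3, …
g: a_k = 0, -4, 0, 64/3, 0, -1024/5, 0, …
L₀ := L_f ⊗_s L_g (sym. prod.), ord ≤ 4.
Derive L from L₀ (diff closure).
L = (1536 + 11264·x + 81920·x^2 + 638976·x^3 + 1966080·x^4 + 3407872·x^5 + 4194304·x^7) + (288 + 7936·x + 78848·x^2 + 495616·x^3 + 2228224·x^4 + 6094848·x^5 + 9175040·x^6 + 3145728·x^7 + 14680064·x^8)·Dx + (48 + 1024·x + 12288·x^2 + 79872·x^3 + 368640·x^4 + 1277952·x^5 + 3145728·x^6 + 4718592·x^7 + 3145728·x^8 + 8388608·x^9)·Dx^2 + (5 + 72·x + 592·x^2 + 3584·x^3 + 16896·x^4 + 61440·x^5 + 172032·x^6 + 393216·x^7 + 589824·x^8 + 524288·x^9 + 1048576·x^10)·Dx^3  (order 3).
h: a_k = 0, -128, 384, 0, 5120/3, -425984/15, 1261568/15, …
ICs: h(0) = 0, h′(0) = -128, h′′(0) = 768.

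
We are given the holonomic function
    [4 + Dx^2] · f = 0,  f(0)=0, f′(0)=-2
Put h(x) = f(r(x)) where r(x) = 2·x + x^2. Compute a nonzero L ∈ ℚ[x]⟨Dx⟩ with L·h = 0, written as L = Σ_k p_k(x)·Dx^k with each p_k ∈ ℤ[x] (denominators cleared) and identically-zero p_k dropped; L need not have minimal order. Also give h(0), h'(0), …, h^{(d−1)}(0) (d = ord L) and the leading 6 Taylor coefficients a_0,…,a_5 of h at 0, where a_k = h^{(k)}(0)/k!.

L = (16 + 48·x + 48·x^2 + 16·x^3) - Dx + (1 + x)·Dx^2  (order 2).
h: a_k = 0, -4, -2, 32/3, 16, -8/15, …
ICs: h(0) = 0, h′(0) = -4.

f: a_k = 0, -2, 0, 4/3, 0, -4/15, …
Change of var in L_f (x↦r) gives L₀.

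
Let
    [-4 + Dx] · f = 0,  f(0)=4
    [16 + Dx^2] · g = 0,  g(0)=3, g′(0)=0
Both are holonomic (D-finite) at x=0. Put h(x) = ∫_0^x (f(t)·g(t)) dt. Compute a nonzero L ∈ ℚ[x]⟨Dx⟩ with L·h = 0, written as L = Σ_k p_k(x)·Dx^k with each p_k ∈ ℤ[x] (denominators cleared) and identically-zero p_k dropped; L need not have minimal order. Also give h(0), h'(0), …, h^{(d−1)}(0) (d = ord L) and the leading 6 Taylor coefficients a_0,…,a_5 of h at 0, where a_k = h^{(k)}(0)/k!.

L = 32·Dx - 8·Dx^2 + Dx^3  (order 3).
h: a_k = 0, 12, 24, 0, -64, -512/5, …
ICs: h(0) = 0, h′(0) = 12, h′′(0) = 48.

f: a_k = 4, 16, 32, 128/3, 128/3, 512/15, …
g: a_k = 3, 0, -24, 0, 32, 0, …
f·g: L₀ = L_f ⊗_s L_g, ord ≤ 1·2.
∫: right-multiply L₀ by Dx.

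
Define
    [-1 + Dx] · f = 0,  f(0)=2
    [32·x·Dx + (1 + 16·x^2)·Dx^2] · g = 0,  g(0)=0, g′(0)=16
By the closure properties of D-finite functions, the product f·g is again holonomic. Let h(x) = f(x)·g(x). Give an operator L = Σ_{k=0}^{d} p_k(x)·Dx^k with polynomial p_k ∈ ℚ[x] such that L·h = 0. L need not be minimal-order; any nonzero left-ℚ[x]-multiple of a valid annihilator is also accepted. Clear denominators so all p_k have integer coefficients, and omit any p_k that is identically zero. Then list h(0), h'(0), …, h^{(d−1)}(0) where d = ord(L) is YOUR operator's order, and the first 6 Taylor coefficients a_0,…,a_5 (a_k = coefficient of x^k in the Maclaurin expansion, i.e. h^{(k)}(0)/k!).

L = (1 - 32·x + 16·x^2) + (-2 + 32·x - 32·x^2)·Dx + (1 + 16·x^2)·Dx^2  (order 2).
h: a_k = 0, 32, 32, -464/3, -496/3, 7772/5, …
ICs: h(0) = 0, h′(0) = 32.

f: a_k = 2, 2, 1, 1/3, 1/12, 1/60, …
g: a_k = 0, 16, 0, -256/3, 0, 4096/5, …
L₀ := L_f ⊗_s L_g (sym. prod.), ord ≤ 2.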